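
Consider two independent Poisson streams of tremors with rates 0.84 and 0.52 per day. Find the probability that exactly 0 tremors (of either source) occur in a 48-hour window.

0.0659

Independent Poisson processes superpose: combined rate λ = 0.84 + 0.52 = 1.36 per day.
Over the interval, μ = 1.36 × 2 = 2.72 (a 48-hour window = 2 days).
P(N = 0) = e^(−2.72) · 2.72^0/0! ≈ 0.0659.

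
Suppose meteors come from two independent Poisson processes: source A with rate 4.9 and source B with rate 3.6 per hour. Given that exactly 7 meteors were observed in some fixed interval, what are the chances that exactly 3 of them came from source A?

0.2157

Given the total, each event is independently from source A with probability p = λ_A/(λ_A+λ_B) = 4.9/8.5 ≈ 0.5765.
So K ~ Binomial(7, 4.9/8.5): P(K = 3) = C(7,3) · (4.9/8.5)^3 · (3.6/8.5)^4 ≈ 0.2157.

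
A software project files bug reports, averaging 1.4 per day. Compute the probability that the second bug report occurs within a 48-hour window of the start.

Over the interval, μ = 1.4 × 2 = 2.8 (a 48-hour window = 2 days).
The second arrival falls in the interval iff at least 2 events occur there: P(S_2 ≤ t) = P(N ≥ 2) = 1 − P(N ≤ 1) ≈ 0.7689.

0.7689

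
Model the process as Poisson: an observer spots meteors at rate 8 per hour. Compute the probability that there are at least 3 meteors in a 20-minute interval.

0.4982

Over the interval, μ = 8 × 1/3 ≈ 2.66667 (a 20-minute interval = 1/3 hours).
P(N ≥ 3) = 1 − P(N ≤ 2) = 1 − Σ_{j=0}^{2} e^(−μ) μ^j/j! ≈ 0.4982.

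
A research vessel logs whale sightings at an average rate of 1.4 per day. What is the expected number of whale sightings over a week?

E[N] = λt = 1.4 × 7 = 9.8 (a week = 7 days).

9.8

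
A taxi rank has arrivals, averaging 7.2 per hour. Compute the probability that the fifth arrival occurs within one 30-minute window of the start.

0.2936

Over the interval, μ = 7.2 × 0.5 = 3.6 (a 30-minute window = 0.5 hours).
The fifth arrival falls in the interval iff at least 5 events occur there: P(S_5 ≤ t) = P(N ≥ 5) = 1 − P(N ≤ 4) ≈ 0.2936.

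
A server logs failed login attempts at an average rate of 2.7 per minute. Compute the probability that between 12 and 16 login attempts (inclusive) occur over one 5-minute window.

0.4931

Over the interval, μ = 2.7 × 5 = 13.5 (a 5-minute window = 5 minutes).
P(12 ≤ N ≤ 16) = Σ_{j=12}^{16} e^(−13.5) · 13.5^j/j! ≈ 0.4931.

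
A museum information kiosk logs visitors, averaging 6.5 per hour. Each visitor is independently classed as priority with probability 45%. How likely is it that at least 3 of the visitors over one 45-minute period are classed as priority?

0.3756

Thinning: the visitors that are classed as priority themselves form a Poisson process with rate 0.45 × 6.5 = 2.925 per hour.
Over the interval, μ = 2.925 × 0.75 = 2.19375 (a 45-minute period = 0.75 hours).
P(N ≥ 3) = 1 − P(N ≤ 2) ≈ 0.3756.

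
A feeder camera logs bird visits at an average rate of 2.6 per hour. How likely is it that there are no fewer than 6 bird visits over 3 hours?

Over the interval, μ = 2.6 × 3 = 7.8 (3 hours).
P(N ≥ 6) = 1 − P(N ≤ 5) = 1 − Σ_{j=0}^{5} e^(−μ) μ^j/j! ≈ 0.7897.

0.7897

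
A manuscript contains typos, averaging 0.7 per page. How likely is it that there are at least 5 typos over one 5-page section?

0.2746

Over the interval, μ = 0.7 × 5 = 3.5 (a 5-page section = 5 pages).
P(N ≥ 5) = 1 − P(N ≤ 4) = 1 − Σ_{j=0}^{4} e^(−μ) μ^j/j! ≈ 0.2746.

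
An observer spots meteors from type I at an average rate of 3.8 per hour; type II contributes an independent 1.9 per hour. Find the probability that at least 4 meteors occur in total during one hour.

Independent Poisson processes superpose: combined rate λ = 3.8 + 1.9 = 5.7 per hour.
So μ = 5.7.
P(N ≥ 4) = 1 − P(N ≤ 3) ≈ 0.8200.

0.8200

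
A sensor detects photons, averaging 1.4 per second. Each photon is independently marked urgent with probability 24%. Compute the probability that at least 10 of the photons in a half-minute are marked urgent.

Thinning: the photons that are marked urgent themselves form a Poisson process with rate 0.24 × 1.4 = 0.336 per second.
Over the interval, μ = 0.336 × 30 = 10.08 (a half-minute = 30 seconds).
P(N ≥ 10) = 1 − P(N ≤ 9) ≈ 0.5520.

0.5520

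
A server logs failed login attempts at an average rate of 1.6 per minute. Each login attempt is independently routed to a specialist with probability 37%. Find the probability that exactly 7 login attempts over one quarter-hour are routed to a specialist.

Thinning: the login attempts that are routed to a specialist themselves form a Poisson process with rate 0.37 × 1.6 = 0.592 per minute.
Over the interval, μ = 0.592 × 15 = 8.88 (a quarter-hour = 15 minutes).
P(N = 7) = e^(−8.88) · 8.88^7/7! ≈ 0.1202.

0.1202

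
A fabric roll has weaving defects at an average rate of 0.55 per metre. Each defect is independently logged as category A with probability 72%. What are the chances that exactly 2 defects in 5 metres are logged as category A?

0.2706

Thinning: the defects that are logged as category A themselves form a Poisson process with rate 0.72 × 0.55 = 0.396 per metre.
Over the interval, μ = 0.396 × 5 = 1.98 (5 metres).
P(N = 2) = e^(−1.98) · 1.98^2/2! ≈ 0.2706.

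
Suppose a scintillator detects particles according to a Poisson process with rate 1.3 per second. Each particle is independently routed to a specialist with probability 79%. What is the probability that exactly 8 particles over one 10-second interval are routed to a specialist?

Thinning: the particles that are routed to a specialist themselves form a Poisson process with rate 0.79 × 1.3 = 1.027 per second.
Over the interval, μ = 1.027 × 10 = 10.27 (a 10-second interval = 10 seconds).
P(N = 8) = e^(−10.27) · 10.27^8/8! ≈ 0.1064.

0.1064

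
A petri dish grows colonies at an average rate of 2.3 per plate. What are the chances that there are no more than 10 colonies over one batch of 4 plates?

0.6820

Over the interval, μ = 2.3 × 4 = 9.2 (a batch of 4 plates = 4 plates).
P(N ≤ 10) = Σ_{j=0}^{10} e^(−μ) μ^j/j! ≈ 0.6820.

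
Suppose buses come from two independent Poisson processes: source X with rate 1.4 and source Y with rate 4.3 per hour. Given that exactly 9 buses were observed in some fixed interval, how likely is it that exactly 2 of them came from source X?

0.3020

Given the total, each event is independently from source X with probability p = λ_X/(λ_X+λ_Y) = 1.4/5.7 ≈ 0.2456.
So K ~ Binomial(9, 1.4/5.7): P(K = 2) = C(9,2) · (1.4/5.7)^2 · (4.3/5.7)^7 ≈ 0.3020.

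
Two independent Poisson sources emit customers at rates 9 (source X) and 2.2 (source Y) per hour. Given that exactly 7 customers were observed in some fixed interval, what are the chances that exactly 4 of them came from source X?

0.1106

Given the total, each event is independently from source X with probability p = λ_X/(λ_X+λ_Y) = 9/11.2 ≈ 0.8036.
So K ~ Binomial(7, 9/11.2): P(K = 4) = C(7,4) · (9/11.2)^4 · (2.2/11.2)^3 ≈ 0.1106.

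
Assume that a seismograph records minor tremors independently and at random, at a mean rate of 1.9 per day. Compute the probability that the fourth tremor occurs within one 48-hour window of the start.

Over the interval, μ = 1.9 × 2 = 3.8 (a 48-hour window = 2 days).
The fourth arrival falls in the interval iff at least 4 events occur there: P(S_4 ≤ t) = P(N ≥ 4) = 1 − P(N ≤ 3) ≈ 0.5265.

0.5265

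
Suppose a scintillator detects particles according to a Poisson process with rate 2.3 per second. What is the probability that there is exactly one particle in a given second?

0.2306

With mean μ = 2.3 per second,
P(N = 1) = e^(−μ) μ^1/1! = e^(−2.3) · 2.3^1/1 ≈ 0.2306.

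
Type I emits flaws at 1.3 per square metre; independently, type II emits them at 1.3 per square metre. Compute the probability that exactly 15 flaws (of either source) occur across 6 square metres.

Independent Poisson processes superpose: combined rate λ = 1.3 + 1.3 = 2.6 per square metre.
Over the interval, μ = 2.6 × 6 = 15.6 (6 square metres).
P(N = 15) = e^(−15.6) · 15.6^15/15! ≈ 0.1012.

0.1012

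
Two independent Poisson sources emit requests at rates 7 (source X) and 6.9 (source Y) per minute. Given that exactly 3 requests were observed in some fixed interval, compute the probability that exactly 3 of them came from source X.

0.1277

Given the total, each event is independently from source X with probability p = λ_X/(λ_X+λ_Y) = 7/13.9 ≈ 0.5036.
So K ~ Binomial(3, 7/13.9): P(K = 3) = C(3,3) · (7/13.9)^3 · (6.9/13.9)^0 ≈ 0.1277.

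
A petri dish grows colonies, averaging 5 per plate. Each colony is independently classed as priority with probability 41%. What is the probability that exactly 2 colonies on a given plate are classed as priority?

0.2705

Thinning: the colonies that are classed as priority themselves form a Poisson process with rate 0.41 × 5 = 2.05 per plate.
So μ = 2.05.
P(N = 2) = e^(−2.05) · 2.05^2/2! ≈ 0.2705.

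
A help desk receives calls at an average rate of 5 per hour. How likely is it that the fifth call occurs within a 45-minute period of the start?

0.3225

Over the interval, μ = 5 × 0.75 = 3.75 (a 45-minute period = 0.75 hours).
The fifth arrival falls in the interval iff at least 5 events occur there: P(S_5 ≤ t) = P(N ≥ 5) = 1 − P(N ≤ 4) ≈ 0.3225.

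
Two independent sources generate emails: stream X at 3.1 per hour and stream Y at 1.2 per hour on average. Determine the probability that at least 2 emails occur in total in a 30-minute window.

Independent Poisson processes superpose: combined rate λ = 3.1 + 1.2 = 4.3 per hour.
Over the interval, μ = 4.3 × 0.5 = 2.15 (a 30-minute window = 0.5 hours).
P(N ≥ 2) = 1 − P(N ≤ 1) ≈ 0.6331.

0.6331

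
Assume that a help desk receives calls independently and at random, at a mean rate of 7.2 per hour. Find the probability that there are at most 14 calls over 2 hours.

Over the interval, μ = 7.2 × 2 = 14.4 (2 hours).
P(N ≤ 14) = Σ_{j=0}^{14} e^(−μ) μ^j/j! ≈ 0.5281.

0.5281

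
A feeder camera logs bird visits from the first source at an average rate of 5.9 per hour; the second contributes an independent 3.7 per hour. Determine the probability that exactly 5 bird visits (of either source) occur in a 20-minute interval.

0.1140

Independent Poisson processes superpose: combined rate λ = 5.9 + 3.7 = 9.6 per hour.
Over the interval, μ = 9.6 × 1/3 = 3.2 (a 20-minute interval = 1/3 hours).
P(N = 5) = e^(−3.2) · 3.2^5/5! ≈ 0.1140.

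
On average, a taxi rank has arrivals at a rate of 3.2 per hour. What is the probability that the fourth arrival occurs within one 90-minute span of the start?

0.7058

Over the interval, μ = 3.2 × 1.5 = 4.8 (a 90-minute span = 1.5 hours).
The fourth arrival falls in the interval iff at least 4 events occur there: P(S_4 ≤ t) = P(N ≥ 4) = 1 − P(N ≤ 3) ≈ 0.7058.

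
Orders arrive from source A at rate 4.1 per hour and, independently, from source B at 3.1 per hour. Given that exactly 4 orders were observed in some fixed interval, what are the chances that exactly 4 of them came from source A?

Given the total, each event is independently from source A with probability p = λ_A/(λ_A+λ_B) = 4.1/7.2 ≈ 0.5694.
So K ~ Binomial(4, 4.1/7.2): P(K = 4) = C(4,4) · (4.1/7.2)^4 · (3.1/7.2)^0 ≈ 0.1051.

0.1051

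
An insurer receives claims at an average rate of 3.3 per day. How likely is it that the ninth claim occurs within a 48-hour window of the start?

Over the interval, μ = 3.3 × 2 = 6.6 (a 48-hour window = 2 days).
The ninth arrival falls in the interval iff at least 9 events occur there: P(S_9 ≤ t) = P(N ≥ 9) = 1 − P(N ≤ 8) ≈ 0.2204.

0.2204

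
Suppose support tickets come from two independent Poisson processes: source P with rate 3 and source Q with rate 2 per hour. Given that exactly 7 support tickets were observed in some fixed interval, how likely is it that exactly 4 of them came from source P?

Given the total, each event is independently from source P with probability p = λ_P/(λ_P+λ_Q) = 3/5 = 0.6000.
So K ~ Binomial(7, 3/5): P(K = 4) = C(7,4) · (3/5)^4 · (2/5)^3 ≈ 0.2903.

0.2903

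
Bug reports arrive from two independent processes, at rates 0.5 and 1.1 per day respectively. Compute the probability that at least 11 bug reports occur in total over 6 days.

0.3671

Independent Poisson processes superpose: combined rate λ = 0.5 + 1.1 = 1.6 per day.
Over the interval, μ = 1.6 × 6 = 9.6 (6 days).
P(N ≥ 11) = 1 − P(N ≤ 10) ≈ 0.3671.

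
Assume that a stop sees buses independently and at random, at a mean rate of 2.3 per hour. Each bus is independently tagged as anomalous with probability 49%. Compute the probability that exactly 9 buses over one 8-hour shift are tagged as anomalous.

Thinning: the buses that are tagged as anomalous themselves form a Poisson process with rate 0.49 × 2.3 = 1.127 per hour.
Over the interval, μ = 1.127 × 8 = 9.016 (an 8-hour shift = 8 hours).
P(N = 9) = e^(−9.016) · 9.016^9/9! ≈ 0.1318.

0.1318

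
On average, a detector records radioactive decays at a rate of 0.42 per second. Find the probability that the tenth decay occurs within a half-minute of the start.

0.8061

Over the interval, μ = 0.42 × 30 = 12.6 (a half-minute = 30 seconds).
The tenth arrival falls in the interval iff at least 10 events occur there: P(S_10 ≤ t) = P(N ≥ 10) = 1 − P(N ≤ 9) ≈ 0.8061.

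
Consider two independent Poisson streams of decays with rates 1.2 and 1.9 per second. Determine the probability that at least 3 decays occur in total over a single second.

0.5988

Independent Poisson processes superpose: combined rate λ = 1.2 + 1.9 = 3.1 per second.
So μ = 3.1.
P(N ≥ 3) = 1 − P(N ≤ 2) ≈ 0.5988.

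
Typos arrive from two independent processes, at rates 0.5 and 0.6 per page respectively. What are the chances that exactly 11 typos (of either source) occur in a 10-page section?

Independent Poisson processes superpose: combined rate λ = 0.5 + 0.6 = 1.1 per page.
Over the interval, μ = 1.1 × 10 = 11 (a 10-page section = 10 pages).
P(N = 11) = e^(−11) · 11^11/11! ≈ 0.1194.

0.1194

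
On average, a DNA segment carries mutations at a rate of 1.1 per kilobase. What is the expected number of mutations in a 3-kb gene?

3.3

E[N] = λt = 1.1 × 3 = 3.3 (a 3-kb gene = 3 kilobases).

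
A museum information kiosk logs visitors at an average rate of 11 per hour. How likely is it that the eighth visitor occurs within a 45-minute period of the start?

Over the interval, μ = 11 × 0.75 = 8.25 (a 45-minute period = 0.75 hours).
The eighth arrival falls in the interval iff at least 8 events occur there: P(S_8 ≤ t) = P(N ≥ 8) = 1 − P(N ≤ 7) ≈ 0.5814.

0.5814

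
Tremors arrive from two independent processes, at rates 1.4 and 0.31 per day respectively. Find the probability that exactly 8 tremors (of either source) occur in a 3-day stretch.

Independent Poisson processes superpose: combined rate λ = 1.4 + 0.31 = 1.71 per day.
Over the interval, μ = 1.71 × 3 = 5.13 (a 3-day stretch = 3 days).
P(N = 8) = e^(−5.13) · 5.13^8/8! ≈ 0.0704.

0.0704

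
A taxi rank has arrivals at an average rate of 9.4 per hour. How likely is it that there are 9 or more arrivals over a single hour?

With mean μ = 9.4 per hour,
P(N ≥ 9) = 1 − P(N ≤ 8) = 1 − Σ_{j=0}^{8} e^(−μ) μ^j/j! ≈ 0.5958.

0.5958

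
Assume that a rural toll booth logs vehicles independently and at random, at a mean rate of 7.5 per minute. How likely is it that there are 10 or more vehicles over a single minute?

With mean μ = 7.5 per minute,
P(N ≥ 10) = 1 − P(N ≤ 9) = 1 − Σ_{j=0}^{9} e^(−μ) μ^j/j! ≈ 0.2236.

0.2236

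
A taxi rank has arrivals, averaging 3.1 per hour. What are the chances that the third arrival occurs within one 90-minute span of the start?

Over the interval, μ = 3.1 × 1.5 = 4.65 (a 90-minute span = 1.5 hours).
The third arrival falls in the interval iff at least 3 events occur there: P(S_3 ≤ t) = P(N ≥ 3) = 1 − P(N ≤ 2) ≈ 0.8426.

0.8426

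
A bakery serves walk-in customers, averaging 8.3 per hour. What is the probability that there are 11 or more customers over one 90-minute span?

0.6981

Over the interval, μ = 8.3 × 1.5 = 12.45 (a 90-minute span = 1.5 hours).
P(N ≥ 11) = 1 − P(N ≤ 10) = 1 − Σ_{j=0}^{10} e^(−μ) μ^j/j! ≈ 0.6981.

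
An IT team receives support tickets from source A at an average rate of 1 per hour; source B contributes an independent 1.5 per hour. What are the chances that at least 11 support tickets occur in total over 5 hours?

Independent Poisson processes superpose: combined rate λ = 1 + 1.5 = 2.5 per hour.
Over the interval, μ = 2.5 × 5 = 12.5 (5 hours).
P(N ≥ 11) = 1 − P(N ≤ 10) ≈ 0.7029.

0.7029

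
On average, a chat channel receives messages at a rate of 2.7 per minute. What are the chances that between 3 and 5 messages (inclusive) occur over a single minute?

With mean μ = 2.7 per minute,
P(3 ≤ N ≤ 5) = Σ_{j=3}^{5} e^(−2.7) · 2.7^j/j! ≈ 0.4496.

0.4496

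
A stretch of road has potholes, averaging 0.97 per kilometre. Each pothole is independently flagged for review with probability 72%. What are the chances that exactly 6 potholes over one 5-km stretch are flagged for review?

0.0767

Thinning: the potholes that are flagged for review themselves form a Poisson process with rate 0.72 × 0.97 = 0.6984 per kilometre.
Over the interval, μ = 0.6984 × 5 = 3.492 (a 5-km stretch = 5 kilometres).
P(N = 6) = e^(−3.492) · 3.492^6/6! ≈ 0.0767.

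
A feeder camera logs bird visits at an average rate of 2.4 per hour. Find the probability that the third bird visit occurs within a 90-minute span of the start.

Over the interval, μ = 2.4 × 1.5 = 3.6 (a 90-minute span = 1.5 hours).
The third arrival falls in the interval iff at least 3 events occur there: P(S_3 ≤ t) = P(N ≥ 3) = 1 − P(N ≤ 2) ≈ 0.6973.

0.6973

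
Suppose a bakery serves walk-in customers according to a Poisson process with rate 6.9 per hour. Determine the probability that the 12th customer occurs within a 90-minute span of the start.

Over the interval, μ = 6.9 × 1.5 = 10.35 (a 90-minute span = 1.5 hours).
The 12th arrival falls in the interval iff at least 12 events occur there: P(S_12 ≤ t) = P(N ≥ 12) = 1 − P(N ≤ 11) ≈ 0.3436.

0.3436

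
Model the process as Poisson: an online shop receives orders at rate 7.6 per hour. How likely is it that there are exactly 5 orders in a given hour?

0.1057

With mean μ = 7.6 per hour,
P(N = 5) = e^(−μ) μ^5/5! = e^(−7.6) · 7.6^5/120 ≈ 0.1057.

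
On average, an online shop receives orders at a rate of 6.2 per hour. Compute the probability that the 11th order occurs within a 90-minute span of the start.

Over the interval, μ = 6.2 × 1.5 = 9.3 (a 90-minute span = 1.5 hours).
The 11th arrival falls in the interval iff at least 11 events occur there: P(S_11 ≤ t) = P(N ≥ 11) = 1 − P(N ≤ 10) ≈ 0.3301.

0.3301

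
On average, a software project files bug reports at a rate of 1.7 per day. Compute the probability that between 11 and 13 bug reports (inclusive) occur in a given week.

Over the interval, μ = 1.7 × 7 = 11.9 (a week = 7 days).
P(11 ≤ N ≤ 13) = Σ_{j=11}^{13} e^(−11.9) · 11.9^j/j! ≈ 0.3342.

0.3342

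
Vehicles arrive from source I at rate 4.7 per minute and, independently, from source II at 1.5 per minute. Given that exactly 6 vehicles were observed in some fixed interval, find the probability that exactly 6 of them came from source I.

Given the total, each event is independently from source I with probability p = λ_I/(λ_I+λ_II) = 4.7/6.2 ≈ 0.7581.
So K ~ Binomial(6, 4.7/6.2): P(K = 6) = C(6,6) · (4.7/6.2)^6 · (1.5/6.2)^0 ≈ 0.1898.

0.1898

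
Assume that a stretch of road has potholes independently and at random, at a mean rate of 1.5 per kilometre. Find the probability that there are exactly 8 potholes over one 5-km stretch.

0.1373

Over the interval, μ = 1.5 × 5 = 7.5 (a 5-km stretch = 5 kilometres).
P(N = 8) = e^(−μ) μ^8/8! = e^(−7.5) · 7.5^8/40320 ≈ 0.1373.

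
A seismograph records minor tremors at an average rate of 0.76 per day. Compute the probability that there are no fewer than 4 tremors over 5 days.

0.5265

Over the interval, μ = 0.76 × 5 = 3.8 (5 days).
P(N ≥ 4) = 1 − P(N ≤ 3) = 1 − Σ_{j=0}^{3} e^(−μ) μ^j/j! ≈ 0.5265.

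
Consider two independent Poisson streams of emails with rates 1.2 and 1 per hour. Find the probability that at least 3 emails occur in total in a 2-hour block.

Independent Poisson processes superpose: combined rate λ = 1.2 + 1 = 2.2 per hour.
Over the interval, μ = 2.2 × 2 = 4.4 (a 2-hour block = 2 hours).
P(N ≥ 3) = 1 − P(N ≤ 2) ≈ 0.8149.

0.8149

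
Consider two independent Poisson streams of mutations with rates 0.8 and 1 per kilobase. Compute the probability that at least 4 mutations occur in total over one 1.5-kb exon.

0.2859

Independent Poisson processes superpose: combined rate λ = 0.8 + 1 = 1.8 per kilobase.
Over the interval, μ = 1.8 × 1.5 = 2.7 (a 1.5-kb exon = 1.5 kilobases).
P(N ≥ 4) = 1 − P(N ≤ 3) ≈ 0.2859.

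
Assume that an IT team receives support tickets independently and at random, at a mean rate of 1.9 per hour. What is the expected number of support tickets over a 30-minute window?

E[N] = λt = 1.9 × 0.5 = 0.95 (a 30-minute window = 0.5 hours).

0.95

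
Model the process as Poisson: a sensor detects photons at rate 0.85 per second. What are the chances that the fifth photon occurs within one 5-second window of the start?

0.4199

Over the interval, μ = 0.85 × 5 = 4.25 (a 5-second window = 5 seconds).
The fifth arrival falls in the interval iff at least 5 events occur there: P(S_5 ≤ t) = P(N ≥ 5) = 1 − P(N ≤ 4) ≈ 0.4199.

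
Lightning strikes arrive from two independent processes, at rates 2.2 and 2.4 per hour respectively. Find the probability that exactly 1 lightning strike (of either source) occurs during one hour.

0.0462

Independent Poisson processes superpose: combined rate λ = 2.2 + 2.4 = 4.6 per hour.
So μ = 4.6.
P(N = 1) = e^(−4.6) · 4.6^1/1! ≈ 0.0462.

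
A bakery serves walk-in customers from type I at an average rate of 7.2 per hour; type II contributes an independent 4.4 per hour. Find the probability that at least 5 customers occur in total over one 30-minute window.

0.6873

Independent Poisson processes superpose: combined rate λ = 7.2 + 4.4 = 11.6 per hour.
Over the interval, μ = 11.6 × 0.5 = 5.8 (a 30-minute window = 0.5 hours).
P(N ≥ 5) = 1 − P(N ≤ 4) ≈ 0.6873.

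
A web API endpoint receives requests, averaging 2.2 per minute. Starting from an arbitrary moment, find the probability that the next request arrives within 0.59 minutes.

0.7269

Inter-arrival times are exponential with rate λ = 2.2 per minute.
P(T ≤ 0.59) = 1 − e^(−λt) = 1 − e^(−2.2 × 0.59) = 1 − e^(−1.298) ≈ 0.7269.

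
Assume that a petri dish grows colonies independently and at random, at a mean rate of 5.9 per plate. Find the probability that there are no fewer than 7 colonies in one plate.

With mean μ = 5.9 per plate,
P(N ≥ 7) = 1 − P(N ≤ 6) = 1 − Σ_{j=0}^{6} e^(−μ) μ^j/j! ≈ 0.3776.

0.3776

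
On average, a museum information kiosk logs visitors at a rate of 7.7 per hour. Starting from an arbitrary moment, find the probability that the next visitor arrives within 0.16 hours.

Inter-arrival times are exponential with rate λ = 7.7 per hour.
P(T ≤ 0.16) = 1 − e^(−λt) = 1 − e^(−7.7 × 0.16) = 1 − e^(−1.232) ≈ 0.7083.

0.7083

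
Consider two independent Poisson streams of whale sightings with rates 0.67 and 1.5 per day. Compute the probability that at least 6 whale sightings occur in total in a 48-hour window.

0.2700

Independent Poisson processes superpose: combined rate λ = 0.67 + 1.5 = 2.17 per day.
Over the interval, μ = 2.17 × 2 = 4.34 (a 48-hour window = 2 days).
P(N ≥ 6) = 1 − P(N ≤ 5) ≈ 0.2700.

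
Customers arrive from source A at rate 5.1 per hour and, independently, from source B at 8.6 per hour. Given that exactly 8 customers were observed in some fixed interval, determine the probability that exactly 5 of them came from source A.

Given the total, each event is independently from source A with probability p = λ_A/(λ_A+λ_B) = 5.1/13.7 ≈ 0.3723.
So K ~ Binomial(8, 5.1/13.7): P(K = 5) = C(8,5) · (5.1/13.7)^5 · (8.6/13.7)^3 ≈ 0.0990.

0.0990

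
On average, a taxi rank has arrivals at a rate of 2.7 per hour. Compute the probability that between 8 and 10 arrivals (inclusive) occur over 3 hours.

Over the interval, μ = 2.7 × 3 = 8.1 (3 hours).
P(8 ≤ N ≤ 10) = Σ_{j=8}^{10} e^(−8.1) · 8.1^j/j! ≈ 0.3667.

0.3667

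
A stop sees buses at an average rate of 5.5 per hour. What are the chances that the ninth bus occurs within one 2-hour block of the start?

0.7680

Over the interval, μ = 5.5 × 2 = 11 (a 2-hour block = 2 hours).
The ninth arrival falls in the interval iff at least 9 events occur there: P(S_9 ≤ t) = P(N ≥ 9) = 1 − P(N ≤ 8) ≈ 0.7680.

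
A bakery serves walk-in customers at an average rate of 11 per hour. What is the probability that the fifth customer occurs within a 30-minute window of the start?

0.6425

Over the interval, μ = 11 × 0.5 = 5.5 (a 30-minute window = 0.5 hours).
The fifth arrival falls in the interval iff at least 5 events occur there: P(S_5 ≤ t) = P(N ≥ 5) = 1 − P(N ≤ 4) ≈ 0.6425.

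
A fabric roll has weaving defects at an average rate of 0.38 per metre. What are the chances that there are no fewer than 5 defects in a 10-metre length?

Over the interval, μ = 0.38 × 10 = 3.8 (a 10-metre length = 10 metres).
P(N ≥ 5) = 1 − P(N ≤ 4) = 1 − Σ_{j=0}^{4} e^(−μ) μ^j/j! ≈ 0.3322.

0.3322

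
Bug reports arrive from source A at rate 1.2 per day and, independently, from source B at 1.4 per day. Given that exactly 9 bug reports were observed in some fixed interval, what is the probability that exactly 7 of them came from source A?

0.0466

Given the total, each event is independently from source A with probability p = λ_A/(λ_A+λ_B) = 1.2/2.6 ≈ 0.4615.
So K ~ Binomial(9, 1.2/2.6): P(K = 7) = C(9,7) · (1.2/2.6)^7 · (1.4/2.6)^2 ≈ 0.0466.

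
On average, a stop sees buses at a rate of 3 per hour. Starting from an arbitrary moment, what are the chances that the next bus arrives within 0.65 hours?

Inter-arrival times are exponential with rate λ = 3 per hour.
P(T ≤ 0.65) = 1 − e^(−λt) = 1 − e^(−3 × 0.65) = 1 − e^(−1.95) ≈ 0.8577.

0.8577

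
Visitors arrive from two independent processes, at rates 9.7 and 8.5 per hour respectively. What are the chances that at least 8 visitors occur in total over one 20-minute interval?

Independent Poisson processes superpose: combined rate λ = 9.7 + 8.5 = 18.2 per hour.
Over the interval, μ = 18.2 × 1/3 ≈ 6.06667 (a 20-minute interval = 1/3 hours).
P(N ≥ 8) = 1 − P(N ≤ 7) ≈ 0.2652.

0.2652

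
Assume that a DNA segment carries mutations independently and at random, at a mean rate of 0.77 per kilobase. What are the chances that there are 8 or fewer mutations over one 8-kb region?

Over the interval, μ = 0.77 × 8 = 6.16 (an 8-kb region = 8 kilobases).
P(N ≤ 8) = Σ_{j=0}^{8} e^(−μ) μ^j/j! ≈ 0.8303.

0.8303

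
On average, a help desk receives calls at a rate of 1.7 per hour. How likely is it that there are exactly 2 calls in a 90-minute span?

Over the interval, μ = 1.7 × 1.5 = 2.55 (a 90-minute span = 1.5 hours).
P(N = 2) = e^(−μ) μ^2/2! = e^(−2.55) · 2.55^2/2 ≈ 0.2539.

0.2539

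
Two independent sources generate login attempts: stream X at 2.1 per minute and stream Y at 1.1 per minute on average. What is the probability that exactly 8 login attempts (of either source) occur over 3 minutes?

0.1212

Independent Poisson processes superpose: combined rate λ = 2.1 + 1.1 = 3.2 per minute.
Over the interval, μ = 3.2 × 3 = 9.6 (3 minutes).
P(N = 8) = e^(−9.6) · 9.6^8/8! ≈ 0.1212.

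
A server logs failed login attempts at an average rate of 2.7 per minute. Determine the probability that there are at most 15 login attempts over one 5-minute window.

Over the interval, μ = 2.7 × 5 = 13.5 (a 5-minute window = 5 minutes).
P(N ≤ 15) = Σ_{j=0}^{15} e^(−μ) μ^j/j! ≈ 0.7178.

0.7178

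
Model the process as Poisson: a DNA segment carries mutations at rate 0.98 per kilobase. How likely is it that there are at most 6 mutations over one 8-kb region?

0.3333

Over the interval, μ = 0.98 × 8 = 7.84 (an 8-kb region = 8 kilobases).
P(N ≤ 6) = Σ_{j=0}^{6} e^(−μ) μ^j/j! ≈ 0.3333.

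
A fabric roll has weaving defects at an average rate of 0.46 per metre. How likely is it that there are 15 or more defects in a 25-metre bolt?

0.1847

Over the interval, μ = 0.46 × 25 = 11.5 (a 25-metre bolt = 25 metres).
P(N ≥ 15) = 1 − P(N ≤ 14) = 1 − Σ_{j=0}^{14} e^(−μ) μ^j/j! ≈ 0.1847.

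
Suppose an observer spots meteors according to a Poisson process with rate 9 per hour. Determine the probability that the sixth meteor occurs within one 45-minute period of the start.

Over the interval, μ = 9 × 0.75 = 6.75 (a 45-minute period = 0.75 hours).
The sixth arrival falls in the interval iff at least 6 events occur there: P(S_6 ≤ t) = P(N ≥ 6) = 1 − P(N ≤ 5) ≈ 0.6662.

0.6662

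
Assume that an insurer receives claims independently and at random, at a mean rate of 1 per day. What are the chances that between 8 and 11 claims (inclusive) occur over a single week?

0.3479

Over the interval, μ = 1 × 7 = 7 (a week = 7 days).
P(8 ≤ N ≤ 11) = Σ_{j=8}^{11} e^(−7) · 7^j/j! ≈ 0.3479.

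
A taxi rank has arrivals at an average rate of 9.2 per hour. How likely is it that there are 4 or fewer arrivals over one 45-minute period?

0.1823

Over the interval, μ = 9.2 × 0.75 = 6.9 (a 45-minute period = 0.75 hours).
P(N ≤ 4) = Σ_{j=0}^{4} e^(−μ) μ^j/j! ≈ 0.1823.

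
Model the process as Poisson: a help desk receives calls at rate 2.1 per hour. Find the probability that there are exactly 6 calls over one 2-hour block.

0.1143

Over the interval, μ = 2.1 × 2 = 4.2 (a 2-hour block = 2 hours).
P(N = 6) = e^(−μ) μ^6/6! = e^(−4.2) · 4.2^6/720 ≈ 0.1143.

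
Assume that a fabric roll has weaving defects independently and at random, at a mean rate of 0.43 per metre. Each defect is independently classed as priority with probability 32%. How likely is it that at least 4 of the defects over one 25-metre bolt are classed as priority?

0.4504

Thinning: the defects that are classed as priority themselves form a Poisson process with rate 0.32 × 0.43 = 0.1376 per metre.
Over the interval, μ = 0.1376 × 25 = 3.44 (a 25-metre bolt = 25 metres).
P(N ≥ 4) = 1 − P(N ≤ 3) ≈ 0.4504.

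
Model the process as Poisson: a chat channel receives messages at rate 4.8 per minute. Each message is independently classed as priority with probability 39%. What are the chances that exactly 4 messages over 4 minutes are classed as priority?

Thinning: the messages that are classed as priority themselves form a Poisson process with rate 0.39 × 4.8 = 1.872 per minute.
Over the interval, μ = 1.872 × 4 = 7.488 (4 minutes).
P(N = 4) = e^(−7.488) · 7.488^4/4! ≈ 0.0733.

0.0733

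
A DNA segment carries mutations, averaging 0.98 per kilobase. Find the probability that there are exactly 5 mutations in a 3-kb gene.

0.0968

Over the interval, μ = 0.98 × 3 = 2.94 (a 3-kb gene = 3 kilobases).
P(N = 5) = e^(−μ) μ^5/5! = e^(−2.94) · 2.94^5/120 ≈ 0.0968.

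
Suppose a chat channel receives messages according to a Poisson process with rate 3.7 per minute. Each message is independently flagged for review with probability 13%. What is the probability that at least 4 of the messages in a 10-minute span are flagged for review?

0.7073

Thinning: the messages that are flagged for review themselves form a Poisson process with rate 0.13 × 3.7 = 0.481 per minute.
Over the interval, μ = 0.481 × 10 = 4.81 (a 10-minute span = 10 minutes).
P(N ≥ 4) = 1 − P(N ≤ 3) ≈ 0.7073.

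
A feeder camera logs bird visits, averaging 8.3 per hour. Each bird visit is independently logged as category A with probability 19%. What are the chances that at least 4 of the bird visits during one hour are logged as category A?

Thinning: the bird visits that are logged as category A themselves form a Poisson process with rate 0.19 × 8.3 = 1.577 per hour.
So μ = 1.577.
P(N ≥ 4) = 1 − P(N ≤ 3) ≈ 0.0757.

0.0757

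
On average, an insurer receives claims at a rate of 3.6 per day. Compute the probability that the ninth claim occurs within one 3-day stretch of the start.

0.7498

Over the interval, μ = 3.6 × 3 = 10.8 (a 3-day stretch = 3 days).
The ninth arrival falls in the interval iff at least 9 events occur there: P(S_9 ≤ t) = P(N ≥ 9) = 1 − P(N ≤ 8) ≈ 0.7498.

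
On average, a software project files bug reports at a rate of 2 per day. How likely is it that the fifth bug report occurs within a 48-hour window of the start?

Over the interval, μ = 2 × 2 = 4 (a 48-hour window = 2 days).
The fifth arrival falls in the interval iff at least 5 events occur there: P(S_5 ≤ t) = P(N ≥ 5) = 1 − P(N ≤ 4) ≈ 0.3712.

0.3712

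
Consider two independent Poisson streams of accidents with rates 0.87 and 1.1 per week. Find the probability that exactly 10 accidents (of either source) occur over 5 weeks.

0.1250

Independent Poisson processes superpose: combined rate λ = 0.87 + 1.1 = 1.97 per week.
Over the interval, μ = 1.97 × 5 = 9.85 (5 weeks).
P(N = 10) = e^(−9.85) · 9.85^10/10! ≈ 0.1250.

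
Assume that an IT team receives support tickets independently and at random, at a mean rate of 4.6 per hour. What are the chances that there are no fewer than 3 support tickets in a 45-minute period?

Over the interval, μ = 4.6 × 0.75 = 3.45 (a 45-minute period = 0.75 hours).
P(N ≥ 3) = 1 − P(N ≤ 2) = 1 − Σ_{j=0}^{2} e^(−μ) μ^j/j! ≈ 0.6698.

0.6698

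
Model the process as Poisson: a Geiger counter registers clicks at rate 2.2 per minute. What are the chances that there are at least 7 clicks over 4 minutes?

Over the interval, μ = 2.2 × 4 = 8.8 (4 minutes).
P(N ≥ 7) = 1 − P(N ≤ 6) = 1 − Σ_{j=0}^{6} e^(−μ) μ^j/j! ≈ 0.7744.

0.7744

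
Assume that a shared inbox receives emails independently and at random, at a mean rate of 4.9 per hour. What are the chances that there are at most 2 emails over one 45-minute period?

Over the interval, μ = 4.9 × 0.75 = 3.675 (a 45-minute period = 0.75 hours).
P(N ≤ 2) = Σ_{j=0}^{2} e^(−μ) μ^j/j! ≈ 0.2897.

0.2897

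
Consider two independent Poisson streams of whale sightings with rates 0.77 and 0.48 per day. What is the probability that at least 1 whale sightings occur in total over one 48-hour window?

0.9179

Independent Poisson processes superpose: combined rate λ = 0.77 + 0.48 = 1.25 per day.
Over the interval, μ = 1.25 × 2 = 2.5 (a 48-hour window = 2 days).
P(N ≥ 1) = 1 − P(N ≤ 0) ≈ 0.9179.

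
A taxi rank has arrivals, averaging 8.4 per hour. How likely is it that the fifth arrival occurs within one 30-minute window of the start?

0.4102

Over the interval, μ = 8.4 × 0.5 = 4.2 (a 30-minute window = 0.5 hours).
The fifth arrival falls in the interval iff at least 5 events occur there: P(S_5 ≤ t) = P(N ≥ 5) = 1 − P(N ≤ 4) ≈ 0.4102.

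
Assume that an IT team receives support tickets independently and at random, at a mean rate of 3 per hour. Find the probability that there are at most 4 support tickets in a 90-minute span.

0.5321

Over the interval, μ = 3 × 1.5 = 4.5 (a 90-minute span = 1.5 hours).
P(N ≤ 4) = Σ_{j=0}^{4} e^(−μ) μ^j/j! ≈ 0.5321.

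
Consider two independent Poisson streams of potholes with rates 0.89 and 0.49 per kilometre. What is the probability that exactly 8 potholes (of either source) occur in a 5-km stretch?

Independent Poisson processes superpose: combined rate λ = 0.89 + 0.49 = 1.38 per kilometre.
Over the interval, μ = 1.38 × 5 = 6.9 (a 5-km stretch = 5 kilometres).
P(N = 8) = e^(−6.9) · 6.9^8/8! ≈ 0.1284.

0.1284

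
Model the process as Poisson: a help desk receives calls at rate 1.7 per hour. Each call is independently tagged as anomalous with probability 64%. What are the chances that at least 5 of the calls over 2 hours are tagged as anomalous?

0.0699

Thinning: the calls that are tagged as anomalous themselves form a Poisson process with rate 0.64 × 1.7 = 1.088 per hour.
Over the interval, μ = 1.088 × 2 = 2.176 (2 hours).
P(N ≥ 5) = 1 − P(N ≤ 4) ≈ 0.0699.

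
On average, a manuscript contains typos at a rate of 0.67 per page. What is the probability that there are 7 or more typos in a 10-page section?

Over the interval, μ = 0.67 × 10 = 6.7 (a 10-page section = 10 pages).
P(N ≥ 7) = 1 − P(N ≤ 6) = 1 − Σ_{j=0}^{6} e^(−μ) μ^j/j! ≈ 0.5047.

0.5047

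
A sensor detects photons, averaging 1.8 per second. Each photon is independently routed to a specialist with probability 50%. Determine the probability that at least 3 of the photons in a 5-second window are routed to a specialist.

Thinning: the photons that are routed to a specialist themselves form a Poisson process with rate 0.5 × 1.8 = 0.9 per second.
Over the interval, μ = 0.9 × 5 = 4.5 (a 5-second window = 5 seconds).
P(N ≥ 3) = 1 − P(N ≤ 2) ≈ 0.8264.

0.8264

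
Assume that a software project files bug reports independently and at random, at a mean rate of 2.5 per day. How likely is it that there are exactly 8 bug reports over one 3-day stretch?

0.1373

Over the interval, μ = 2.5 × 3 = 7.5 (a 3-day stretch = 3 days).
P(N = 8) = e^(−μ) μ^8/8! = e^(−7.5) · 7.5^8/40320 ≈ 0.1373.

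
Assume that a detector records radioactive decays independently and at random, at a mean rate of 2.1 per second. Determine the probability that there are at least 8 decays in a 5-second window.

Over the interval, μ = 2.1 × 5 = 10.5 (a 5-second window = 5 seconds).
P(N ≥ 8) = 1 − P(N ≤ 7) = 1 − Σ_{j=0}^{7} e^(−μ) μ^j/j! ≈ 0.8215.

0.8215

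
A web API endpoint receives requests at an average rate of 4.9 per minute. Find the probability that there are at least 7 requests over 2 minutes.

0.8567

Over the interval, μ = 4.9 × 2 = 9.8 (2 minutes).
P(N ≥ 7) = 1 − P(N ≤ 6) = 1 − Σ_{j=0}^{6} e^(−μ) μ^j/j! ≈ 0.8567.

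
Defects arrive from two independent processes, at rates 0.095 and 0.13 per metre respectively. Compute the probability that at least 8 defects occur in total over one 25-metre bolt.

Independent Poisson processes superpose: combined rate λ = 0.095 + 0.13 = 0.225 per metre.
Over the interval, μ = 0.225 × 25 = 5.625 (a 25-metre bolt = 25 metres).
P(N ≥ 8) = 1 − P(N ≤ 7) ≈ 0.2062.

0.2062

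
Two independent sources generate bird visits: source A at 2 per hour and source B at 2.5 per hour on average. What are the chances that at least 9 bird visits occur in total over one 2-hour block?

0.5443

Independent Poisson processes superpose: combined rate λ = 2 + 2.5 = 4.5 per hour.
Over the interval, μ = 4.5 × 2 = 9 (a 2-hour block = 2 hours).
P(N ≥ 9) = 1 − P(N ≤ 8) ≈ 0.5443.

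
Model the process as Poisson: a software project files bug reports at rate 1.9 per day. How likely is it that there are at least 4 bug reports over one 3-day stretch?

Over the interval, μ = 1.9 × 3 = 5.7 (a 3-day stretch = 3 days).
P(N ≥ 4) = 1 − P(N ≤ 3) = 1 − Σ_{j=0}^{3} e^(−μ) μ^j/j! ≈ 0.8200.

0.8200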